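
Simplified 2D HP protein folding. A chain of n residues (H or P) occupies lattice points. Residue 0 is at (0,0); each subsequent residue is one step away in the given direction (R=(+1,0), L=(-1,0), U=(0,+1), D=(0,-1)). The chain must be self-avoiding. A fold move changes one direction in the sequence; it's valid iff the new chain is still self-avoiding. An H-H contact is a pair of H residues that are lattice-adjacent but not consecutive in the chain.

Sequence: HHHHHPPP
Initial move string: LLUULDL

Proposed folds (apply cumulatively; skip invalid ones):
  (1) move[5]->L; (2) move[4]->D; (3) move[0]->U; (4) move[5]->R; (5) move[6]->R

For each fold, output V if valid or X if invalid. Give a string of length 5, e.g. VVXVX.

Answer: VXVXX

Derivation:
Initial: LLUULDL -> [(0, 0), (-1, 0), (-2, 0), (-2, 1), (-2, 2), (-3, 2), (-3, 1), (-4, 1)]
Fold 1: move[5]->L => LLUULLL VALID
Fold 2: move[4]->D => LLUUDLL INVALID (collision), skipped
Fold 3: move[0]->U => ULUULLL VALID
Fold 4: move[5]->R => ULUULRL INVALID (collision), skipped
Fold 5: move[6]->R => ULUULLR INVALID (collision), skipped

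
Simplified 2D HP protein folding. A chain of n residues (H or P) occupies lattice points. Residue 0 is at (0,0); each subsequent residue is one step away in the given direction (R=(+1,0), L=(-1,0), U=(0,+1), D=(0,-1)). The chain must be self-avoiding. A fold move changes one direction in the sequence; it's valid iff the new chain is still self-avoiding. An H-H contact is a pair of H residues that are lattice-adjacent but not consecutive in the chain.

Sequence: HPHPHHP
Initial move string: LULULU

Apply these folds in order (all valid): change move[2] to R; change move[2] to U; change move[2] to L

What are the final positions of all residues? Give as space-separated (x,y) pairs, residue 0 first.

Initial moves: LULULU
Fold: move[2]->R => LURULU (positions: [(0, 0), (-1, 0), (-1, 1), (0, 1), (0, 2), (-1, 2), (-1, 3)])
Fold: move[2]->U => LUUULU (positions: [(0, 0), (-1, 0), (-1, 1), (-1, 2), (-1, 3), (-2, 3), (-2, 4)])
Fold: move[2]->L => LULULU (positions: [(0, 0), (-1, 0), (-1, 1), (-2, 1), (-2, 2), (-3, 2), (-3, 3)])

Answer: (0,0) (-1,0) (-1,1) (-2,1) (-2,2) (-3,2) (-3,3)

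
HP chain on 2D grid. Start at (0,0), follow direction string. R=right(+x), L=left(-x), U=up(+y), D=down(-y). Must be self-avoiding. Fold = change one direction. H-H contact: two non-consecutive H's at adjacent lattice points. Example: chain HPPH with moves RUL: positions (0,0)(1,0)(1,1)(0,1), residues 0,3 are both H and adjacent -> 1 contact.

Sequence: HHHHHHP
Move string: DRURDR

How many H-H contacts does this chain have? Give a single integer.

Positions: [(0, 0), (0, -1), (1, -1), (1, 0), (2, 0), (2, -1), (3, -1)]
H-H contact: residue 0 @(0,0) - residue 3 @(1, 0)
H-H contact: residue 2 @(1,-1) - residue 5 @(2, -1)

Answer: 2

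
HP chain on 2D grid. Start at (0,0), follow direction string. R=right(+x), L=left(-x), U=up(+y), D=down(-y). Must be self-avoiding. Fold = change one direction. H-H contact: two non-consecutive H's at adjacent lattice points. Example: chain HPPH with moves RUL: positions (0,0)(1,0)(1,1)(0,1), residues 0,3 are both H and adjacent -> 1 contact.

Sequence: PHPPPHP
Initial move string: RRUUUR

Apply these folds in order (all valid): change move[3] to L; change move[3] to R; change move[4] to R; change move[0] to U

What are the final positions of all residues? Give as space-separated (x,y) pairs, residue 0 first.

Initial moves: RRUUUR
Fold: move[3]->L => RRULUR (positions: [(0, 0), (1, 0), (2, 0), (2, 1), (1, 1), (1, 2), (2, 2)])
Fold: move[3]->R => RRURUR (positions: [(0, 0), (1, 0), (2, 0), (2, 1), (3, 1), (3, 2), (4, 2)])
Fold: move[4]->R => RRURRR (positions: [(0, 0), (1, 0), (2, 0), (2, 1), (3, 1), (4, 1), (5, 1)])
Fold: move[0]->U => URURRR (positions: [(0, 0), (0, 1), (1, 1), (1, 2), (2, 2), (3, 2), (4, 2)])

Answer: (0,0) (0,1) (1,1) (1,2) (2,2) (3,2) (4,2)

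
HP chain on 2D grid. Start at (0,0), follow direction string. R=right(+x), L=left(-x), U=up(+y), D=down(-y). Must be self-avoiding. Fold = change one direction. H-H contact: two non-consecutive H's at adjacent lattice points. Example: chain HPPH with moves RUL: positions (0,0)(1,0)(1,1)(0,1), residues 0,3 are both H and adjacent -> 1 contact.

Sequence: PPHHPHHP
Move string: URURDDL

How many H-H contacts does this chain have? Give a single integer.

Positions: [(0, 0), (0, 1), (1, 1), (1, 2), (2, 2), (2, 1), (2, 0), (1, 0)]
H-H contact: residue 2 @(1,1) - residue 5 @(2, 1)

Answer: 1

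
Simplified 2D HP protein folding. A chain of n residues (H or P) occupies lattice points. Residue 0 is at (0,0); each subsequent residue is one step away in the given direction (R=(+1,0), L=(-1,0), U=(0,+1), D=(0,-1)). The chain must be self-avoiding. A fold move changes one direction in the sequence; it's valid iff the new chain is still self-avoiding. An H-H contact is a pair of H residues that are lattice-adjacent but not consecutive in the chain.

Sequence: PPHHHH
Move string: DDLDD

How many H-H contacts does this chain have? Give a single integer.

Positions: [(0, 0), (0, -1), (0, -2), (-1, -2), (-1, -3), (-1, -4)]
No H-H contacts found.

Answer: 0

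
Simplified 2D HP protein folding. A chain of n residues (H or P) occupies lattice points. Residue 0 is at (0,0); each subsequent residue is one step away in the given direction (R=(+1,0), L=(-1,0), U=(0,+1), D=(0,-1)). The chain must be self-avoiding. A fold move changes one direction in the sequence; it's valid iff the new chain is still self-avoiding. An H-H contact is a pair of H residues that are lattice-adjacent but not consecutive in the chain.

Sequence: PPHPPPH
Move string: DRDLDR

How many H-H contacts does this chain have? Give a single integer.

Positions: [(0, 0), (0, -1), (1, -1), (1, -2), (0, -2), (0, -3), (1, -3)]
No H-H contacts found.

Answer: 0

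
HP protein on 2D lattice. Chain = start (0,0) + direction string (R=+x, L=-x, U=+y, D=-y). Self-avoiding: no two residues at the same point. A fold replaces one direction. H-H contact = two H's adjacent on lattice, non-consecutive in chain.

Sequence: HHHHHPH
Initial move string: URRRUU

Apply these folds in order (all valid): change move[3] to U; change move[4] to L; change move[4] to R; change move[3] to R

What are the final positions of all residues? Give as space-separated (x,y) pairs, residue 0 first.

Answer: (0,0) (0,1) (1,1) (2,1) (3,1) (4,1) (4,2)

Derivation:
Initial moves: URRRUU
Fold: move[3]->U => URRUUU (positions: [(0, 0), (0, 1), (1, 1), (2, 1), (2, 2), (2, 3), (2, 4)])
Fold: move[4]->L => URRULU (positions: [(0, 0), (0, 1), (1, 1), (2, 1), (2, 2), (1, 2), (1, 3)])
Fold: move[4]->R => URRURU (positions: [(0, 0), (0, 1), (1, 1), (2, 1), (2, 2), (3, 2), (3, 3)])
Fold: move[3]->R => URRRRU (positions: [(0, 0), (0, 1), (1, 1), (2, 1), (3, 1), (4, 1), (4, 2)])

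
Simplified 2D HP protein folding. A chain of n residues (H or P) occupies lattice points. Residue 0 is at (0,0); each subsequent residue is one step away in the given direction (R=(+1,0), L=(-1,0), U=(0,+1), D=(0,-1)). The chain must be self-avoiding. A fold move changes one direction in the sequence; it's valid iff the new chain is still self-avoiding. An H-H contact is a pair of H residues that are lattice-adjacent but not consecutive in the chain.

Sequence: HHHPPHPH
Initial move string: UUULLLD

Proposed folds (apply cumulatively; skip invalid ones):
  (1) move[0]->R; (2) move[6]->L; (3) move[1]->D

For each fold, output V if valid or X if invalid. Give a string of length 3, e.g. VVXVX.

Answer: VVX

Derivation:
Initial: UUULLLD -> [(0, 0), (0, 1), (0, 2), (0, 3), (-1, 3), (-2, 3), (-3, 3), (-3, 2)]
Fold 1: move[0]->R => RUULLLD VALID
Fold 2: move[6]->L => RUULLLL VALID
Fold 3: move[1]->D => RDULLLL INVALID (collision), skipped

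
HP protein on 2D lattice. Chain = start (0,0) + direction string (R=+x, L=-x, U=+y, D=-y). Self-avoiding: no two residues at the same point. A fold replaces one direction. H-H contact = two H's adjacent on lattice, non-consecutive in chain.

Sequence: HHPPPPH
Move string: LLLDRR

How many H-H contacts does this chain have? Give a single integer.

Positions: [(0, 0), (-1, 0), (-2, 0), (-3, 0), (-3, -1), (-2, -1), (-1, -1)]
H-H contact: residue 1 @(-1,0) - residue 6 @(-1, -1)

Answer: 1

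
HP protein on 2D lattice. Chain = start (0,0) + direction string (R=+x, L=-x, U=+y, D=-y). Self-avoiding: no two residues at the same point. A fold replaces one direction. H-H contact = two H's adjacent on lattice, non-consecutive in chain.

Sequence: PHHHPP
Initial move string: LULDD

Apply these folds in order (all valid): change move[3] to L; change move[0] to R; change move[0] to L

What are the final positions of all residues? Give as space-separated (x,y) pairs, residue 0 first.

Initial moves: LULDD
Fold: move[3]->L => LULLD (positions: [(0, 0), (-1, 0), (-1, 1), (-2, 1), (-3, 1), (-3, 0)])
Fold: move[0]->R => RULLD (positions: [(0, 0), (1, 0), (1, 1), (0, 1), (-1, 1), (-1, 0)])
Fold: move[0]->L => LULLD (positions: [(0, 0), (-1, 0), (-1, 1), (-2, 1), (-3, 1), (-3, 0)])

Answer: (0,0) (-1,0) (-1,1) (-2,1) (-3,1) (-3,0)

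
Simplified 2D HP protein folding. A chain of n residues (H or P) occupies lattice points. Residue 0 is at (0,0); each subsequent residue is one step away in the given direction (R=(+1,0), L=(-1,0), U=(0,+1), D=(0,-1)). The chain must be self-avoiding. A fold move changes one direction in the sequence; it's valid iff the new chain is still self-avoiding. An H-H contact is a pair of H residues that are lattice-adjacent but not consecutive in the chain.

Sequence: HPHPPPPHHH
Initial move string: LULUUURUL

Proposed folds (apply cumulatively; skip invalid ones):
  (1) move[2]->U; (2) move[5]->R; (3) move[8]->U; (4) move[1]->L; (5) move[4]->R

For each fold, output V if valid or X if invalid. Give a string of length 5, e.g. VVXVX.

Answer: VVVVV

Derivation:
Initial: LULUUURUL -> [(0, 0), (-1, 0), (-1, 1), (-2, 1), (-2, 2), (-2, 3), (-2, 4), (-1, 4), (-1, 5), (-2, 5)]
Fold 1: move[2]->U => LUUUUURUL VALID
Fold 2: move[5]->R => LUUUURRUL VALID
Fold 3: move[8]->U => LUUUURRUU VALID
Fold 4: move[1]->L => LLUUURRUU VALID
Fold 5: move[4]->R => LLUURRRUU VALID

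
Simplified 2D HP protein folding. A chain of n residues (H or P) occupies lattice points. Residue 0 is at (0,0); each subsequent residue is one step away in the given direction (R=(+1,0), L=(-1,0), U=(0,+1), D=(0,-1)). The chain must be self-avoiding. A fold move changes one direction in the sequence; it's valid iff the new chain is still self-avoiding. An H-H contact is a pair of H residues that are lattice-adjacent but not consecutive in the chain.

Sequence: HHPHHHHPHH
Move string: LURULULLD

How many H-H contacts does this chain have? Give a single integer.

Positions: [(0, 0), (-1, 0), (-1, 1), (0, 1), (0, 2), (-1, 2), (-1, 3), (-2, 3), (-3, 3), (-3, 2)]
H-H contact: residue 0 @(0,0) - residue 3 @(0, 1)

Answer: 1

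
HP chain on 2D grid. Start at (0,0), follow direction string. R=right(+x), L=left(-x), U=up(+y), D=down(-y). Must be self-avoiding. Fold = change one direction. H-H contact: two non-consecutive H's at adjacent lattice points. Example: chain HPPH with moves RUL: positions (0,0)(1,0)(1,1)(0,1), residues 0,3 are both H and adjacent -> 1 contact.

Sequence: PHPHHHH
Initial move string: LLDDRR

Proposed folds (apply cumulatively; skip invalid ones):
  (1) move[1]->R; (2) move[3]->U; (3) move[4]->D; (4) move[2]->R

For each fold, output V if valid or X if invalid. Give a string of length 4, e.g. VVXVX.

Answer: XXVX

Derivation:
Initial: LLDDRR -> [(0, 0), (-1, 0), (-2, 0), (-2, -1), (-2, -2), (-1, -2), (0, -2)]
Fold 1: move[1]->R => LRDDRR INVALID (collision), skipped
Fold 2: move[3]->U => LLDURR INVALID (collision), skipped
Fold 3: move[4]->D => LLDDDR VALID
Fold 4: move[2]->R => LLRDDR INVALID (collision), skipped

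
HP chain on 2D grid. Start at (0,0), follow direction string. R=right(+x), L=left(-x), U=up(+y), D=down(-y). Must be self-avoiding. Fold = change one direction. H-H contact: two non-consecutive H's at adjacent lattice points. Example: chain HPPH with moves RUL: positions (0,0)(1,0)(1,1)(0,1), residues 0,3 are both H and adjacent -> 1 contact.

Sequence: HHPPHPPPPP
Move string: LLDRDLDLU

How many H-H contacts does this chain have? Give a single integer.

Positions: [(0, 0), (-1, 0), (-2, 0), (-2, -1), (-1, -1), (-1, -2), (-2, -2), (-2, -3), (-3, -3), (-3, -2)]
H-H contact: residue 1 @(-1,0) - residue 4 @(-1, -1)

Answer: 1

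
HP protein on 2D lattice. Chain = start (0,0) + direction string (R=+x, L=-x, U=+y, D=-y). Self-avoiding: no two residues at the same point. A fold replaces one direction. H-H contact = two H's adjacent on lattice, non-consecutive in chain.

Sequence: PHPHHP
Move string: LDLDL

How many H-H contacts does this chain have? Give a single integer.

Positions: [(0, 0), (-1, 0), (-1, -1), (-2, -1), (-2, -2), (-3, -2)]
No H-H contacts found.

Answer: 0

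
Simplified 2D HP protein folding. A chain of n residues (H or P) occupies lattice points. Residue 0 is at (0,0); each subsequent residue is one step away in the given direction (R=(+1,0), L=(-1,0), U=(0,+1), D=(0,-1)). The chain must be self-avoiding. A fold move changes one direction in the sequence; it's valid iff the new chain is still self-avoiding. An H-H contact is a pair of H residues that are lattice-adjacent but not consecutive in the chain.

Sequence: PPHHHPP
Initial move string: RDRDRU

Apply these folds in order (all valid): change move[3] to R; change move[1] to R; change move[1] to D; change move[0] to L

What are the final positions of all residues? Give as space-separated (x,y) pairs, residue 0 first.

Answer: (0,0) (-1,0) (-1,-1) (0,-1) (1,-1) (2,-1) (2,0)

Derivation:
Initial moves: RDRDRU
Fold: move[3]->R => RDRRRU (positions: [(0, 0), (1, 0), (1, -1), (2, -1), (3, -1), (4, -1), (4, 0)])
Fold: move[1]->R => RRRRRU (positions: [(0, 0), (1, 0), (2, 0), (3, 0), (4, 0), (5, 0), (5, 1)])
Fold: move[1]->D => RDRRRU (positions: [(0, 0), (1, 0), (1, -1), (2, -1), (3, -1), (4, -1), (4, 0)])
Fold: move[0]->L => LDRRRU (positions: [(0, 0), (-1, 0), (-1, -1), (0, -1), (1, -1), (2, -1), (2, 0)])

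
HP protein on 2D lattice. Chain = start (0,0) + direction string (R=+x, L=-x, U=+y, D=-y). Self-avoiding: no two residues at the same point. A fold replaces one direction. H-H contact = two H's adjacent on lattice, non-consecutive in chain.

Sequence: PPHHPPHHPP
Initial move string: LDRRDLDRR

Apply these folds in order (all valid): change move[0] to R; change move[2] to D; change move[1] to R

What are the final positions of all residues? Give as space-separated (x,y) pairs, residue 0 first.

Answer: (0,0) (1,0) (2,0) (2,-1) (3,-1) (3,-2) (2,-2) (2,-3) (3,-3) (4,-3)

Derivation:
Initial moves: LDRRDLDRR
Fold: move[0]->R => RDRRDLDRR (positions: [(0, 0), (1, 0), (1, -1), (2, -1), (3, -1), (3, -2), (2, -2), (2, -3), (3, -3), (4, -3)])
Fold: move[2]->D => RDDRDLDRR (positions: [(0, 0), (1, 0), (1, -1), (1, -2), (2, -2), (2, -3), (1, -3), (1, -4), (2, -4), (3, -4)])
Fold: move[1]->R => RRDRDLDRR (positions: [(0, 0), (1, 0), (2, 0), (2, -1), (3, -1), (3, -2), (2, -2), (2, -3), (3, -3), (4, -3)])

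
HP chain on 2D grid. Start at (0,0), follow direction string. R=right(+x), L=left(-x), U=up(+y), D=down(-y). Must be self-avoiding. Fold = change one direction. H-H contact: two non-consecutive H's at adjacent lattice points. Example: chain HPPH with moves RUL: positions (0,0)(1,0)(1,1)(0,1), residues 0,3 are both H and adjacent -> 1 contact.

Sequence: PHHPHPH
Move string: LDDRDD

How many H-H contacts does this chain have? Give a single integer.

Answer: 0

Derivation:
Positions: [(0, 0), (-1, 0), (-1, -1), (-1, -2), (0, -2), (0, -3), (0, -4)]
No H-H contacts found.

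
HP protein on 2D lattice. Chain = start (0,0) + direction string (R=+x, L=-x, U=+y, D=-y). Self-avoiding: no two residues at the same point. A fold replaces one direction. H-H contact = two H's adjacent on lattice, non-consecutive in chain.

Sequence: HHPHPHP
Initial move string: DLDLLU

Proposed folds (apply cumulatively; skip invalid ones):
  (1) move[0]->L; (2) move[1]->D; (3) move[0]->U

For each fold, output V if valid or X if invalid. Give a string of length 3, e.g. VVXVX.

Initial: DLDLLU -> [(0, 0), (0, -1), (-1, -1), (-1, -2), (-2, -2), (-3, -2), (-3, -1)]
Fold 1: move[0]->L => LLDLLU VALID
Fold 2: move[1]->D => LDDLLU VALID
Fold 3: move[0]->U => UDDLLU INVALID (collision), skipped

Answer: VVX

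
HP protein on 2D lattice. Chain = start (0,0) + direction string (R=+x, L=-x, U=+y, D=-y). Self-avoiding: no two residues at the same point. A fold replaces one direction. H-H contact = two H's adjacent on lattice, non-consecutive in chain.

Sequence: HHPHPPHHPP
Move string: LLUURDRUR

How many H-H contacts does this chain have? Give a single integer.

Positions: [(0, 0), (-1, 0), (-2, 0), (-2, 1), (-2, 2), (-1, 2), (-1, 1), (0, 1), (0, 2), (1, 2)]
H-H contact: residue 0 @(0,0) - residue 7 @(0, 1)
H-H contact: residue 1 @(-1,0) - residue 6 @(-1, 1)
H-H contact: residue 3 @(-2,1) - residue 6 @(-1, 1)

Answer: 3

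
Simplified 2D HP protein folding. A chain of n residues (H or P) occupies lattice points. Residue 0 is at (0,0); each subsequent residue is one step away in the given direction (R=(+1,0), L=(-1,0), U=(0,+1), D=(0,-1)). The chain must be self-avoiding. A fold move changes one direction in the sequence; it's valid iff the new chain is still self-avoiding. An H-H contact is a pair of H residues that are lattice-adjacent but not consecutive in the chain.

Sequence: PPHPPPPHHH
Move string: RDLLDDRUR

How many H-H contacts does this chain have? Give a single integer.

Answer: 1

Derivation:
Positions: [(0, 0), (1, 0), (1, -1), (0, -1), (-1, -1), (-1, -2), (-1, -3), (0, -3), (0, -2), (1, -2)]
H-H contact: residue 2 @(1,-1) - residue 9 @(1, -2)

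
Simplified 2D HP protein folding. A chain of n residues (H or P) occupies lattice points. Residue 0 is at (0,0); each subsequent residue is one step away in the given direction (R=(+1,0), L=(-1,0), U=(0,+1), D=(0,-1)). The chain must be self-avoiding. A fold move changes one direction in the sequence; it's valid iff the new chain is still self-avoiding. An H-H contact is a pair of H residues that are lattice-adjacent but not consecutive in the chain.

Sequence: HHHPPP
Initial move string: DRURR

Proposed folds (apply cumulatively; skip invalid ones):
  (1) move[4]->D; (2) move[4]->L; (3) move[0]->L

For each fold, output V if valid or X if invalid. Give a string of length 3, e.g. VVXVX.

Initial: DRURR -> [(0, 0), (0, -1), (1, -1), (1, 0), (2, 0), (3, 0)]
Fold 1: move[4]->D => DRURD VALID
Fold 2: move[4]->L => DRURL INVALID (collision), skipped
Fold 3: move[0]->L => LRURD INVALID (collision), skipped

Answer: VXX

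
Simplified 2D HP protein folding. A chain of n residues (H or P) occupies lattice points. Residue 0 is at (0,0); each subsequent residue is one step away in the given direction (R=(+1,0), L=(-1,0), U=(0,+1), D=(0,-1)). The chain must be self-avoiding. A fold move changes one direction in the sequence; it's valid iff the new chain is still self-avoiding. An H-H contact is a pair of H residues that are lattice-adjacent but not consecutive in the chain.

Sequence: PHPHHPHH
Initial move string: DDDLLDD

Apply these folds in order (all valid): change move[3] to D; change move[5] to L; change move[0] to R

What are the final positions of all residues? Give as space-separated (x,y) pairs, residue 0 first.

Answer: (0,0) (1,0) (1,-1) (1,-2) (1,-3) (0,-3) (-1,-3) (-1,-4)

Derivation:
Initial moves: DDDLLDD
Fold: move[3]->D => DDDDLDD (positions: [(0, 0), (0, -1), (0, -2), (0, -3), (0, -4), (-1, -4), (-1, -5), (-1, -6)])
Fold: move[5]->L => DDDDLLD (positions: [(0, 0), (0, -1), (0, -2), (0, -3), (0, -4), (-1, -4), (-2, -4), (-2, -5)])
Fold: move[0]->R => RDDDLLD (positions: [(0, 0), (1, 0), (1, -1), (1, -2), (1, -3), (0, -3), (-1, -3), (-1, -4)])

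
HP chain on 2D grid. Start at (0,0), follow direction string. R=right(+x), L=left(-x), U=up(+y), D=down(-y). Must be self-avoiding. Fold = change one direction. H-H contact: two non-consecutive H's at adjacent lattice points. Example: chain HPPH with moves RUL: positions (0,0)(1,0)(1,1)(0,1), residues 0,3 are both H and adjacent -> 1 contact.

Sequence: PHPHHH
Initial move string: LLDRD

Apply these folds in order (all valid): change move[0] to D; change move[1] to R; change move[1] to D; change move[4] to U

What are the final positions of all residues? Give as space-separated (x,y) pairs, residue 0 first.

Answer: (0,0) (0,-1) (0,-2) (0,-3) (1,-3) (1,-2)

Derivation:
Initial moves: LLDRD
Fold: move[0]->D => DLDRD (positions: [(0, 0), (0, -1), (-1, -1), (-1, -2), (0, -2), (0, -3)])
Fold: move[1]->R => DRDRD (positions: [(0, 0), (0, -1), (1, -1), (1, -2), (2, -2), (2, -3)])
Fold: move[1]->D => DDDRD (positions: [(0, 0), (0, -1), (0, -2), (0, -3), (1, -3), (1, -4)])
Fold: move[4]->U => DDDRU (positions: [(0, 0), (0, -1), (0, -2), (0, -3), (1, -3), (1, -2)])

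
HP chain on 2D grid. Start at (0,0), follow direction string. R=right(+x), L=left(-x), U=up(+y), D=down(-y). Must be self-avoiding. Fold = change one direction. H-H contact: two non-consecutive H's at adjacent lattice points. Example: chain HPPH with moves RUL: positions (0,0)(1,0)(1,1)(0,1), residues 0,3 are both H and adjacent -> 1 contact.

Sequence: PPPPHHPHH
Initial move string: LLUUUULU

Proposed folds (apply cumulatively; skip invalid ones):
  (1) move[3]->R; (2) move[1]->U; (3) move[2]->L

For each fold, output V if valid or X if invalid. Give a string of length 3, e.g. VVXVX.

Initial: LLUUUULU -> [(0, 0), (-1, 0), (-2, 0), (-2, 1), (-2, 2), (-2, 3), (-2, 4), (-3, 4), (-3, 5)]
Fold 1: move[3]->R => LLURUULU VALID
Fold 2: move[1]->U => LUURUULU VALID
Fold 3: move[2]->L => LULRUULU INVALID (collision), skipped

Answer: VVX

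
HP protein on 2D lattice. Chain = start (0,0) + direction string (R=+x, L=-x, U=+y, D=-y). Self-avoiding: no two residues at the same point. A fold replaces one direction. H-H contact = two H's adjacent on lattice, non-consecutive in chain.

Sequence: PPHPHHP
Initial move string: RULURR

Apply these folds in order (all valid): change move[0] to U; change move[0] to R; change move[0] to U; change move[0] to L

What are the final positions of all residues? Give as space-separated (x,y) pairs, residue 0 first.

Initial moves: RULURR
Fold: move[0]->U => UULURR (positions: [(0, 0), (0, 1), (0, 2), (-1, 2), (-1, 3), (0, 3), (1, 3)])
Fold: move[0]->R => RULURR (positions: [(0, 0), (1, 0), (1, 1), (0, 1), (0, 2), (1, 2), (2, 2)])
Fold: move[0]->U => UULURR (positions: [(0, 0), (0, 1), (0, 2), (-1, 2), (-1, 3), (0, 3), (1, 3)])
Fold: move[0]->L => LULURR (positions: [(0, 0), (-1, 0), (-1, 1), (-2, 1), (-2, 2), (-1, 2), (0, 2)])

Answer: (0,0) (-1,0) (-1,1) (-2,1) (-2,2) (-1,2) (0,2)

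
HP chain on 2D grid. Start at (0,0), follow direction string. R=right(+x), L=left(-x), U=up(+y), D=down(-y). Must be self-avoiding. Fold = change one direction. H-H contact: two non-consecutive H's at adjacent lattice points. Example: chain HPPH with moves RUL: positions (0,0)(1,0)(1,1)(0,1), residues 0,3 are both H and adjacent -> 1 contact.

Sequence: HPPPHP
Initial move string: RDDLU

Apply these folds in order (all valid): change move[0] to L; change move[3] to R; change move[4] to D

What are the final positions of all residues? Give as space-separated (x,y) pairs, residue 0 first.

Initial moves: RDDLU
Fold: move[0]->L => LDDLU (positions: [(0, 0), (-1, 0), (-1, -1), (-1, -2), (-2, -2), (-2, -1)])
Fold: move[3]->R => LDDRU (positions: [(0, 0), (-1, 0), (-1, -1), (-1, -2), (0, -2), (0, -1)])
Fold: move[4]->D => LDDRD (positions: [(0, 0), (-1, 0), (-1, -1), (-1, -2), (0, -2), (0, -3)])

Answer: (0,0) (-1,0) (-1,-1) (-1,-2) (0,-2) (0,-3)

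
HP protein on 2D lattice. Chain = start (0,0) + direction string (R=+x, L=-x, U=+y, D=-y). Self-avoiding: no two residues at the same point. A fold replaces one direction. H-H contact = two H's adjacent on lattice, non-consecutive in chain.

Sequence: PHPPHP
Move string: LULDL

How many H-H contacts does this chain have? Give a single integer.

Answer: 1

Derivation:
Positions: [(0, 0), (-1, 0), (-1, 1), (-2, 1), (-2, 0), (-3, 0)]
H-H contact: residue 1 @(-1,0) - residue 4 @(-2, 0)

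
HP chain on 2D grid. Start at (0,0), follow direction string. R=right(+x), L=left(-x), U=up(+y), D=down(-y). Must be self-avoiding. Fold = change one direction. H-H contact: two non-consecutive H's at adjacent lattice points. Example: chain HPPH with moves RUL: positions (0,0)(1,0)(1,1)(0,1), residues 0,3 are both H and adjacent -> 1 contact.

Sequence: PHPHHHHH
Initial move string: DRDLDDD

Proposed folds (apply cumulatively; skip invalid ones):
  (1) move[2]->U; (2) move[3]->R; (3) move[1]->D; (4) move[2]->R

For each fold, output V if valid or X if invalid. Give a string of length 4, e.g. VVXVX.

Answer: XVVV

Derivation:
Initial: DRDLDDD -> [(0, 0), (0, -1), (1, -1), (1, -2), (0, -2), (0, -3), (0, -4), (0, -5)]
Fold 1: move[2]->U => DRULDDD INVALID (collision), skipped
Fold 2: move[3]->R => DRDRDDD VALID
Fold 3: move[1]->D => DDDRDDD VALID
Fold 4: move[2]->R => DDRRDDD VALID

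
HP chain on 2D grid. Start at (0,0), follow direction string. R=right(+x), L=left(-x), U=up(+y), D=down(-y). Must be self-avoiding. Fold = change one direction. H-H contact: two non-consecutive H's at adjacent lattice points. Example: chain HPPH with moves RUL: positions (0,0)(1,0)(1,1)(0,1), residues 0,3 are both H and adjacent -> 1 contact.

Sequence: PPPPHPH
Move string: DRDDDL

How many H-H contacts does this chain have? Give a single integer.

Positions: [(0, 0), (0, -1), (1, -1), (1, -2), (1, -3), (1, -4), (0, -4)]
No H-H contacts found.

Answer: 0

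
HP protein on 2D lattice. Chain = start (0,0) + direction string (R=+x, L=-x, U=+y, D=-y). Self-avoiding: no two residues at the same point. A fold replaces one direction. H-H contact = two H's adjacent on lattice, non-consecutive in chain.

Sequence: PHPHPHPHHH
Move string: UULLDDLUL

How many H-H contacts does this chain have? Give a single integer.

Positions: [(0, 0), (0, 1), (0, 2), (-1, 2), (-2, 2), (-2, 1), (-2, 0), (-3, 0), (-3, 1), (-4, 1)]
H-H contact: residue 5 @(-2,1) - residue 8 @(-3, 1)

Answer: 1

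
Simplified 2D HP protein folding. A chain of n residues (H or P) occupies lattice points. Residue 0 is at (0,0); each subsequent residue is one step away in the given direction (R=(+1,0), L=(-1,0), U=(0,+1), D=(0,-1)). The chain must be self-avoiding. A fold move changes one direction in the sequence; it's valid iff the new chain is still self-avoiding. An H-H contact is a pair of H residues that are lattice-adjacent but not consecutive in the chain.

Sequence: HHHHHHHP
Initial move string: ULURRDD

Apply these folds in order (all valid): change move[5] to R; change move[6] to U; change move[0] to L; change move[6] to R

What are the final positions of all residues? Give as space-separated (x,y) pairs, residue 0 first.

Initial moves: ULURRDD
Fold: move[5]->R => ULURRRD (positions: [(0, 0), (0, 1), (-1, 1), (-1, 2), (0, 2), (1, 2), (2, 2), (2, 1)])
Fold: move[6]->U => ULURRRU (positions: [(0, 0), (0, 1), (-1, 1), (-1, 2), (0, 2), (1, 2), (2, 2), (2, 3)])
Fold: move[0]->L => LLURRRU (positions: [(0, 0), (-1, 0), (-2, 0), (-2, 1), (-1, 1), (0, 1), (1, 1), (1, 2)])
Fold: move[6]->R => LLURRRR (positions: [(0, 0), (-1, 0), (-2, 0), (-2, 1), (-1, 1), (0, 1), (1, 1), (2, 1)])

Answer: (0,0) (-1,0) (-2,0) (-2,1) (-1,1) (0,1) (1,1) (2,1)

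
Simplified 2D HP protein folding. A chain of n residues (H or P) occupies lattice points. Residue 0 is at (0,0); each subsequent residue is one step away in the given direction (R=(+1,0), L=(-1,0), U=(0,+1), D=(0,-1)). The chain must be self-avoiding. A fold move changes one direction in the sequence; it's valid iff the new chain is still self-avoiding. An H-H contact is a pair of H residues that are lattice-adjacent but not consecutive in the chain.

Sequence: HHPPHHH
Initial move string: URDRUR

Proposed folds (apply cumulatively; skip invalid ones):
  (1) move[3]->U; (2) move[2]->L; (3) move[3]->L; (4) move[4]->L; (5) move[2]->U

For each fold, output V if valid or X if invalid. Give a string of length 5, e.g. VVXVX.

Initial: URDRUR -> [(0, 0), (0, 1), (1, 1), (1, 0), (2, 0), (2, 1), (3, 1)]
Fold 1: move[3]->U => URDUUR INVALID (collision), skipped
Fold 2: move[2]->L => URLRUR INVALID (collision), skipped
Fold 3: move[3]->L => URDLUR INVALID (collision), skipped
Fold 4: move[4]->L => URDRLR INVALID (collision), skipped
Fold 5: move[2]->U => URURUR VALID

Answer: XXXXV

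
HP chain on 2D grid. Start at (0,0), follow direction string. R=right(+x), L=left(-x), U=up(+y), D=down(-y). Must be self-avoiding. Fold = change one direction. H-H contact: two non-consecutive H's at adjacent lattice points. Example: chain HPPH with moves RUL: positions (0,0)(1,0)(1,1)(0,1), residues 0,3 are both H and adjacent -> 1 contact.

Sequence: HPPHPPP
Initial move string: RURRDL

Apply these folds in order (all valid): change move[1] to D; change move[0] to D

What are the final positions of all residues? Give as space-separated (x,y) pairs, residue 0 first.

Initial moves: RURRDL
Fold: move[1]->D => RDRRDL (positions: [(0, 0), (1, 0), (1, -1), (2, -1), (3, -1), (3, -2), (2, -2)])
Fold: move[0]->D => DDRRDL (positions: [(0, 0), (0, -1), (0, -2), (1, -2), (2, -2), (2, -3), (1, -3)])

Answer: (0,0) (0,-1) (0,-2) (1,-2) (2,-2) (2,-3) (1,-3)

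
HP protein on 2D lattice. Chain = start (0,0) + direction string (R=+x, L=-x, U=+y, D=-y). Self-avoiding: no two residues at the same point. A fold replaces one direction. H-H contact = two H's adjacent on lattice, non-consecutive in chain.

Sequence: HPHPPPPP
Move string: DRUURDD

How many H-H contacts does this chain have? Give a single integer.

Positions: [(0, 0), (0, -1), (1, -1), (1, 0), (1, 1), (2, 1), (2, 0), (2, -1)]
No H-H contacts found.

Answer: 0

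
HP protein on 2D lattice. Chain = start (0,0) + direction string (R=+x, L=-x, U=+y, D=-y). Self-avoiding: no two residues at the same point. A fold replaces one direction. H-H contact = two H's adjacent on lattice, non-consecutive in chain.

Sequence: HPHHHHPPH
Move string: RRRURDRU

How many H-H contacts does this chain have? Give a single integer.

Positions: [(0, 0), (1, 0), (2, 0), (3, 0), (3, 1), (4, 1), (4, 0), (5, 0), (5, 1)]
H-H contact: residue 5 @(4,1) - residue 8 @(5, 1)

Answer: 1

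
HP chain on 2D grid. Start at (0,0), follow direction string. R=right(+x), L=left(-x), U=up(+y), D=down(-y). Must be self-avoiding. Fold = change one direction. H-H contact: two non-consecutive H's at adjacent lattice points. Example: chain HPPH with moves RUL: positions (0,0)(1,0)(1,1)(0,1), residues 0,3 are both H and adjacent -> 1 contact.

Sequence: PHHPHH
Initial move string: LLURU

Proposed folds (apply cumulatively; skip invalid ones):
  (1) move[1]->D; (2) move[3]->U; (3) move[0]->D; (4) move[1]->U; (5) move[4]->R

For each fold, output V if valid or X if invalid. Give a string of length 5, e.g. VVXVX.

Initial: LLURU -> [(0, 0), (-1, 0), (-2, 0), (-2, 1), (-1, 1), (-1, 2)]
Fold 1: move[1]->D => LDURU INVALID (collision), skipped
Fold 2: move[3]->U => LLUUU VALID
Fold 3: move[0]->D => DLUUU VALID
Fold 4: move[1]->U => DUUUU INVALID (collision), skipped
Fold 5: move[4]->R => DLUUR VALID

Answer: XVVXV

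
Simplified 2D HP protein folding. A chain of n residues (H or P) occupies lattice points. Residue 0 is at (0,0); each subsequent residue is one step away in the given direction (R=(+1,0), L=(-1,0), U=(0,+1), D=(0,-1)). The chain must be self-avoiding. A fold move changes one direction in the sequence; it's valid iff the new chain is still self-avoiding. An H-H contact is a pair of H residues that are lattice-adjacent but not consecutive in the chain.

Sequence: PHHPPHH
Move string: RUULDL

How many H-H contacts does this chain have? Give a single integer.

Positions: [(0, 0), (1, 0), (1, 1), (1, 2), (0, 2), (0, 1), (-1, 1)]
H-H contact: residue 2 @(1,1) - residue 5 @(0, 1)

Answer: 1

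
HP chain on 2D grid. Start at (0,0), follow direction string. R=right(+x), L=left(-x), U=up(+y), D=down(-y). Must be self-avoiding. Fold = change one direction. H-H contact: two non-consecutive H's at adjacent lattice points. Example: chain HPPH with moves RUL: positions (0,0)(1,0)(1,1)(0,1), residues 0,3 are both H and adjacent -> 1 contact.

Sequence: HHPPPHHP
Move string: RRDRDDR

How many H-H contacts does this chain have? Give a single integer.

Answer: 0

Derivation:
Positions: [(0, 0), (1, 0), (2, 0), (2, -1), (3, -1), (3, -2), (3, -3), (4, -3)]
No H-H contacts found.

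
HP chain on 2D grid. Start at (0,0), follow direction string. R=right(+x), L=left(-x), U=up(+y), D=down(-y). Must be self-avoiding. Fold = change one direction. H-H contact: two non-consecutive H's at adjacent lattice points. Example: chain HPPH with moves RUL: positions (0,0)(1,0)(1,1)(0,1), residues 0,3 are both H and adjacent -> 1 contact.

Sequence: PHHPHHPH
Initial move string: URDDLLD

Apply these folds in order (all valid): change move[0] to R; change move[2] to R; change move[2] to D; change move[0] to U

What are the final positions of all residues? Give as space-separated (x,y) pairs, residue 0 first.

Initial moves: URDDLLD
Fold: move[0]->R => RRDDLLD (positions: [(0, 0), (1, 0), (2, 0), (2, -1), (2, -2), (1, -2), (0, -2), (0, -3)])
Fold: move[2]->R => RRRDLLD (positions: [(0, 0), (1, 0), (2, 0), (3, 0), (3, -1), (2, -1), (1, -1), (1, -2)])
Fold: move[2]->D => RRDDLLD (positions: [(0, 0), (1, 0), (2, 0), (2, -1), (2, -2), (1, -2), (0, -2), (0, -3)])
Fold: move[0]->U => URDDLLD (positions: [(0, 0), (0, 1), (1, 1), (1, 0), (1, -1), (0, -1), (-1, -1), (-1, -2)])

Answer: (0,0) (0,1) (1,1) (1,0) (1,-1) (0,-1) (-1,-1) (-1,-2)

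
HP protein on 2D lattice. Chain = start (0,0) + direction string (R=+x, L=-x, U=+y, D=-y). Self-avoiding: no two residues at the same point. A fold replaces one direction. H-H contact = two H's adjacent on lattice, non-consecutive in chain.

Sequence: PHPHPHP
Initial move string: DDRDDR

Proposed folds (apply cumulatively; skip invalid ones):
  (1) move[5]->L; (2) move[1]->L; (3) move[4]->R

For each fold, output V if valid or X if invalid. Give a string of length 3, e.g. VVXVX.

Answer: VXX

Derivation:
Initial: DDRDDR -> [(0, 0), (0, -1), (0, -2), (1, -2), (1, -3), (1, -4), (2, -4)]
Fold 1: move[5]->L => DDRDDL VALID
Fold 2: move[1]->L => DLRDDL INVALID (collision), skipped
Fold 3: move[4]->R => DDRDRL INVALID (collision), skipped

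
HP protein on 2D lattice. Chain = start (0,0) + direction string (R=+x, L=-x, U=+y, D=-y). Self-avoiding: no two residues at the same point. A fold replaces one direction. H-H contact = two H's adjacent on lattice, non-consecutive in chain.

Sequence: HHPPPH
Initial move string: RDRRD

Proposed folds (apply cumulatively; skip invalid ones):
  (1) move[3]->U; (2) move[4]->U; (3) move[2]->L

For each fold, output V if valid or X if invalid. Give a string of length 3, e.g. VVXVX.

Initial: RDRRD -> [(0, 0), (1, 0), (1, -1), (2, -1), (3, -1), (3, -2)]
Fold 1: move[3]->U => RDRUD INVALID (collision), skipped
Fold 2: move[4]->U => RDRRU VALID
Fold 3: move[2]->L => RDLRU INVALID (collision), skipped

Answer: XVX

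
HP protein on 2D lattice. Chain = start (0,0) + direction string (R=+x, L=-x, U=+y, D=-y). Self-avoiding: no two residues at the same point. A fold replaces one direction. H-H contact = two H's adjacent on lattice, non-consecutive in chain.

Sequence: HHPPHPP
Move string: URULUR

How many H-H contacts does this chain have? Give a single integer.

Answer: 1

Derivation:
Positions: [(0, 0), (0, 1), (1, 1), (1, 2), (0, 2), (0, 3), (1, 3)]
H-H contact: residue 1 @(0,1) - residue 4 @(0, 2)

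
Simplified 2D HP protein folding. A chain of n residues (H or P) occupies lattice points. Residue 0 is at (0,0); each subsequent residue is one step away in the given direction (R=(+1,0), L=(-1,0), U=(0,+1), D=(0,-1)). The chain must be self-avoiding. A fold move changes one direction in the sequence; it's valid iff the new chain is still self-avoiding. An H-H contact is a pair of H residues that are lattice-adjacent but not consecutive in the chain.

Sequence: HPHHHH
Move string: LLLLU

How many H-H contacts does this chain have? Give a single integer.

Answer: 0

Derivation:
Positions: [(0, 0), (-1, 0), (-2, 0), (-3, 0), (-4, 0), (-4, 1)]
No H-H contacts found.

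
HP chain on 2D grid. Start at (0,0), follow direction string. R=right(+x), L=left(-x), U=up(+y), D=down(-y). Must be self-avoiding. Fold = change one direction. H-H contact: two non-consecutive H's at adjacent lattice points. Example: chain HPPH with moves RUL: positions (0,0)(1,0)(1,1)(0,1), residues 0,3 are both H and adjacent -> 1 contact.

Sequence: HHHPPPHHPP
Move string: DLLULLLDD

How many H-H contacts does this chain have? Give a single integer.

Answer: 0

Derivation:
Positions: [(0, 0), (0, -1), (-1, -1), (-2, -1), (-2, 0), (-3, 0), (-4, 0), (-5, 0), (-5, -1), (-5, -2)]
No H-H contacts found.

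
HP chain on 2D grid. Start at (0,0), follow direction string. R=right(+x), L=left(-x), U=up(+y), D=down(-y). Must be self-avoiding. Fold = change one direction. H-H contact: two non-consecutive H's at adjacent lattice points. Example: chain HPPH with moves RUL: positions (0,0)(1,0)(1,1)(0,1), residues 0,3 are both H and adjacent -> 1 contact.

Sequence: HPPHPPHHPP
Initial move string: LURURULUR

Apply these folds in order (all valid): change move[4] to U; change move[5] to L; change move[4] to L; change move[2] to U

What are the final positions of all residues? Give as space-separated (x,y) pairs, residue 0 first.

Initial moves: LURURULUR
Fold: move[4]->U => LURUUULUR (positions: [(0, 0), (-1, 0), (-1, 1), (0, 1), (0, 2), (0, 3), (0, 4), (-1, 4), (-1, 5), (0, 5)])
Fold: move[5]->L => LURUULLUR (positions: [(0, 0), (-1, 0), (-1, 1), (0, 1), (0, 2), (0, 3), (-1, 3), (-2, 3), (-2, 4), (-1, 4)])
Fold: move[4]->L => LURULLLUR (positions: [(0, 0), (-1, 0), (-1, 1), (0, 1), (0, 2), (-1, 2), (-2, 2), (-3, 2), (-3, 3), (-2, 3)])
Fold: move[2]->U => LUUULLLUR (positions: [(0, 0), (-1, 0), (-1, 1), (-1, 2), (-1, 3), (-2, 3), (-3, 3), (-4, 3), (-4, 4), (-3, 4)])

Answer: (0,0) (-1,0) (-1,1) (-1,2) (-1,3) (-2,3) (-3,3) (-4,3) (-4,4) (-3,4)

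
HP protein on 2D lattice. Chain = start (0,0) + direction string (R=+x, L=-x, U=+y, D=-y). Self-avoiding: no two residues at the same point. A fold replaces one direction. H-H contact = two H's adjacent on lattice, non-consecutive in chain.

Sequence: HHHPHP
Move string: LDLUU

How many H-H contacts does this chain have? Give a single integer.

Answer: 1

Derivation:
Positions: [(0, 0), (-1, 0), (-1, -1), (-2, -1), (-2, 0), (-2, 1)]
H-H contact: residue 1 @(-1,0) - residue 4 @(-2, 0)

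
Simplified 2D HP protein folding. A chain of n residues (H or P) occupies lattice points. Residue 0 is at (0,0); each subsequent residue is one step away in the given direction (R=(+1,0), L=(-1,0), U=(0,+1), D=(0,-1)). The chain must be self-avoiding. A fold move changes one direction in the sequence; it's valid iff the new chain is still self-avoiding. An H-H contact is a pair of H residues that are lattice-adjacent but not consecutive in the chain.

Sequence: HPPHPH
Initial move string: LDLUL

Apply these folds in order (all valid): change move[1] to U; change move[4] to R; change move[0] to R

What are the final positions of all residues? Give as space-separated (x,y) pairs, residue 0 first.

Initial moves: LDLUL
Fold: move[1]->U => LULUL (positions: [(0, 0), (-1, 0), (-1, 1), (-2, 1), (-2, 2), (-3, 2)])
Fold: move[4]->R => LULUR (positions: [(0, 0), (-1, 0), (-1, 1), (-2, 1), (-2, 2), (-1, 2)])
Fold: move[0]->R => RULUR (positions: [(0, 0), (1, 0), (1, 1), (0, 1), (0, 2), (1, 2)])

Answer: (0,0) (1,0) (1,1) (0,1) (0,2) (1,2)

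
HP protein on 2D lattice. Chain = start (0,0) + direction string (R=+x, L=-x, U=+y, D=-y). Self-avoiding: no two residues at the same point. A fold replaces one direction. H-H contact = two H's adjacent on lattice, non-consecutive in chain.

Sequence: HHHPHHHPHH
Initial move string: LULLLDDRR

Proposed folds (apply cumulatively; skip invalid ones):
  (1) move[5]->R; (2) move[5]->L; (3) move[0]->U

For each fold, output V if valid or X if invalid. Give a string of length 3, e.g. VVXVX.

Answer: XVV

Derivation:
Initial: LULLLDDRR -> [(0, 0), (-1, 0), (-1, 1), (-2, 1), (-3, 1), (-4, 1), (-4, 0), (-4, -1), (-3, -1), (-2, -1)]
Fold 1: move[5]->R => LULLLRDRR INVALID (collision), skipped
Fold 2: move[5]->L => LULLLLDRR VALID
Fold 3: move[0]->U => UULLLLDRR VALID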